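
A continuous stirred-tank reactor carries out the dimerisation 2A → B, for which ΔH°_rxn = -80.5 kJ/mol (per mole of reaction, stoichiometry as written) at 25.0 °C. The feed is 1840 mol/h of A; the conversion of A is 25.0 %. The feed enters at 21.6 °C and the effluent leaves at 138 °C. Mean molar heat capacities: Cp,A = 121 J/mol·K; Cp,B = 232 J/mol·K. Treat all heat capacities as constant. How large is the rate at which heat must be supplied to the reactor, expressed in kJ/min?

Q_in = 119 kJ/min

Extent of reaction ξ = 0.250 × 1840 / 2 = 230 mol/h
Reaction term: ξ·ΔH°_rxn = 230 × -80.5 = -18515 kJ/h
Sensible, feed 21.6→25 °C: 756.98 kJ/h
Outlet flows (mol/h): A 1380, B 230
Sensible, products 25→138 °C: 24898 kJ/h
Q = ΔH = 7140.4 kJ/h = 1.9834 kW
Heat supplied = 119.01 kJ/min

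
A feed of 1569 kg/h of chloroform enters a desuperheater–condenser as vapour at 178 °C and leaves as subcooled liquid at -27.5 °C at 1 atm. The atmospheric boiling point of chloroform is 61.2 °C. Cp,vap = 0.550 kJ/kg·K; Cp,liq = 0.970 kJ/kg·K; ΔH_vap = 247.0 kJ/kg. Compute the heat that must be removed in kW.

Q_c = 173 kW

vapour 178→61.2 °C: -64.24 kJ/kg
condensation at 61.2 °C: -247 kJ/kg
liquid 61.2→-27.5 °C: -86.039 kJ/kg
Δh = -64.24 + -247 + -86.039 = -397.28 kJ/kg
Q = ṁ·Δh = 1569 kg/h × -397.28 kJ/kg = -623330 kJ/h
|Q| = 173.15 kW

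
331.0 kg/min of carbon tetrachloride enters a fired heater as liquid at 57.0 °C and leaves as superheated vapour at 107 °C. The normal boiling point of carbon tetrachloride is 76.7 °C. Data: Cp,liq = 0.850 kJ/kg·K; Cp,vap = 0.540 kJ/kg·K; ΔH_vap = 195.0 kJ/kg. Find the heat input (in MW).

liquid 57.0→76.7 °C: 16.745 kJ/kg
vaporisation at 76.7 °C: 195 kJ/kg
vapour 76.7→107 °C: 16.362 kJ/kg
Δh = 16.745 + 195 + 16.362 = 228.11 kJ/kg
Q = ṁ·Δh = 331.0 kg/min × 228.11 kJ/kg = 75503 kJ/min
|Q| = 1258.4 kW = 1.2584 MW

Q = 1.26 MW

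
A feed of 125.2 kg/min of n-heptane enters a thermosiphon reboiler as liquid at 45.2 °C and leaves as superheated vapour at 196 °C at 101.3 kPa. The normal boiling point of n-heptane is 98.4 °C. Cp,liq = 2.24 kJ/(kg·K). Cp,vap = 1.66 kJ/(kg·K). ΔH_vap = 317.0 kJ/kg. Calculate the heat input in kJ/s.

Q = 1250 kJ/s

liquid 45.2→98.4 °C: 119.17 kJ/kg
vaporisation at 98.4 °C: 317 kJ/kg
vapour 98.4→196 °C: 162.02 kJ/kg
Δh = 119.17 + 317 + 162.02 = 598.18 kJ/kg
Q = ṁ·Δh = 125.2 kg/min × 598.18 kJ/kg = 74893 kJ/min
|Q| = 1248.2 kW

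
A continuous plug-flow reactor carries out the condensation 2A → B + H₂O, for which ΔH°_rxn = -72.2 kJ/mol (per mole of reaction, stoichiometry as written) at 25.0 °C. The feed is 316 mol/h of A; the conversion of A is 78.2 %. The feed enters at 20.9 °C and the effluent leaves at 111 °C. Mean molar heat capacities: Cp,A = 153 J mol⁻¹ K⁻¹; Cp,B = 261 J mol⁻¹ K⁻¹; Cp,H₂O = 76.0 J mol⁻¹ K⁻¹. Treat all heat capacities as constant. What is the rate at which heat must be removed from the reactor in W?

Extent of reaction ξ = 0.782 × 316 / 2 = 123.56 mol/h
Reaction term: ξ·ΔH°_rxn = 123.56 × -72.2 = -8920.7 kJ/h
Sensible, feed 20.9→25 °C: 198.23 kJ/h
Outlet flows (mol/h): A 68.888, B 123.56, H₂O 123.56
Sensible, products 25→111 °C: 4487.3 kJ/h
Q = ΔH = -4235.2 kJ/h = -1.1764 kW
Heat removed = 1176.4 W

Q_out = 1180 W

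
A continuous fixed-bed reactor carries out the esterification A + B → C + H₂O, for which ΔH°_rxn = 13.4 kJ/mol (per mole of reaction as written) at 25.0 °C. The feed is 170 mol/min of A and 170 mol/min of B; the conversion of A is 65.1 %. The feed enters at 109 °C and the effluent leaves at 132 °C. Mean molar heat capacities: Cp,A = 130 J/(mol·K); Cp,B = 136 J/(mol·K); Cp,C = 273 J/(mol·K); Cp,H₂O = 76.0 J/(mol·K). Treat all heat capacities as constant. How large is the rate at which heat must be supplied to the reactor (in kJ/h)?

Q_in = 210000 kJ/h

Extent of reaction ξ = 0.651 × 170 = 110.67 mol/min
Reaction term: ξ·ΔH°_rxn = 110.67 × 13.4 = 1483 kJ/min
Sensible, feed 109→25 °C: -3798.5 kJ/min
Outlet flows (mol/min): A 59.33, B 59.33, C 110.67, H₂O 110.67
Sensible, products 25→132 °C: 5821.4 kJ/min
Q = ΔH = 3505.9 kJ/min = 58.432 kW
Heat supplied = 210350 kJ/h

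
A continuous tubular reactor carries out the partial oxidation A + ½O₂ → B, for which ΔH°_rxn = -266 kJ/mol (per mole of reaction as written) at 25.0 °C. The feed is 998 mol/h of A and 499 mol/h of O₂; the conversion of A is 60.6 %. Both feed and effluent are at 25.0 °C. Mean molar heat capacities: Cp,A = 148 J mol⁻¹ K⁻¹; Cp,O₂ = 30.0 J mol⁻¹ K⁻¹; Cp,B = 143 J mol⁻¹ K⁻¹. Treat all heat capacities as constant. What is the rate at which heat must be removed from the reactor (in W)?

Extent of reaction ξ = 0.606 × 998 = 604.79 mol/h
Reaction term: ξ·ΔH°_rxn = 604.79 × -266 = -160870 kJ/h
Q = ΔH = -160870 kJ/h = -44.687 kW
Heat removed = 44687 W

Q_out = 44700 W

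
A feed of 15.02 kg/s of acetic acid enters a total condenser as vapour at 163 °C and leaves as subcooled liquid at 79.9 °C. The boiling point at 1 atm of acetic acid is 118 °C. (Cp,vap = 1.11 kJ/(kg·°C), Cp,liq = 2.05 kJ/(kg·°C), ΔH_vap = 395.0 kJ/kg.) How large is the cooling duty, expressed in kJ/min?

vapour 163→118 °C: -49.95 kJ/kg
condensation at 118 °C: -395 kJ/kg
liquid 118→79.9 °C: -78.105 kJ/kg
Δh = -49.95 + -395 + -78.105 = -523.05 kJ/kg
Q = ṁ·Δh = 15.02 kg/s × -523.05 kJ/kg = -7856.3 kJ/s
|Q| = 7856.3 kW = 471380 kJ/min

Q_c = 471000 kJ/min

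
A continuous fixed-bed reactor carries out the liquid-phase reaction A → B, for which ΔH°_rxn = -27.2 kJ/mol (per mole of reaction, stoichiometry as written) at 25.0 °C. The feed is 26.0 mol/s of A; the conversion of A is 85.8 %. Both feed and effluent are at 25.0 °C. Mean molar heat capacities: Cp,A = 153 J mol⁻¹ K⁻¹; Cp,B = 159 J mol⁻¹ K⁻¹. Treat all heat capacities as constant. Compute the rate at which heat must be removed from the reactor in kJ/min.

Q_out = 36400 kJ/min

Extent of reaction ξ = 0.858 × 26.0 = 22.308 mol/s
Reaction term: ξ·ΔH°_rxn = 22.308 × -27.2 = -606.78 kJ/s
Q = ΔH = -606.78 kJ/s = -606.78 kW
Heat removed = 36407 kJ/min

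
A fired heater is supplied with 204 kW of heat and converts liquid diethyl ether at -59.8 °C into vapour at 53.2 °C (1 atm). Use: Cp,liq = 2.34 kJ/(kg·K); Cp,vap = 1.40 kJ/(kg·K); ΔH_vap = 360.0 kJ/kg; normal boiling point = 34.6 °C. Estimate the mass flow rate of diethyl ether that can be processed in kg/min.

Δh = 2.34×(34.6−-59.8) + 360.0 + 1.40×(53.2−34.6) = 606.94 kJ/kg
Q = 204 kW = 204 kJ/s = 12240 kJ/min
ṁ = Q/Δh = 12240 / 606.94 = 20.167 kg/min

ṁ = 20.2 kg/min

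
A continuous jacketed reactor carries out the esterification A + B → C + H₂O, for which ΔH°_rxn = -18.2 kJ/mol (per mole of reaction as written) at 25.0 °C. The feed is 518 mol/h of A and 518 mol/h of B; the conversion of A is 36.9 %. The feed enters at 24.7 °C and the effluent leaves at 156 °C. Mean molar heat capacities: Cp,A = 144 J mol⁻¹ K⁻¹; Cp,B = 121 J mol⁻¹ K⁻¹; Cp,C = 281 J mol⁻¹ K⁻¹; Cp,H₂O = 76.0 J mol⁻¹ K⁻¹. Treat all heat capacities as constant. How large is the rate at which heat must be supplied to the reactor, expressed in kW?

Extent of reaction ξ = 0.369 × 518 = 191.14 mol/h
Reaction term: ξ·ΔH°_rxn = 191.14 × -18.2 = -3478.8 kJ/h
Sensible, feed 24.7→25 °C: 41.181 kJ/h
Outlet flows (mol/h): A 326.86, B 326.86, C 191.14, H₂O 191.14
Sensible, products 25→156 °C: 20286 kJ/h
Q = ΔH = 16848 kJ/h = 4.6801 kW
Heat supplied = 4.6801 kW

Q_in = 4.68 kW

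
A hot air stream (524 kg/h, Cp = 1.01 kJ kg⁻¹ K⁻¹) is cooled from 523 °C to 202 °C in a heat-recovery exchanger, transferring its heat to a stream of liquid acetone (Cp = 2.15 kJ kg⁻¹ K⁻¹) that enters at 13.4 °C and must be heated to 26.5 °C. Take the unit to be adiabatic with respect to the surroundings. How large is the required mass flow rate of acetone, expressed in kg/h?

ṁ_c = 6030 kg/h

Heat released by hot stream: Q = 524 × 1.01 × (523 − 202) = 169890 kJ/h
Energy balance on cold side (adiabatic exchanger): Q = ṁ_c·Cp_c·(T_c,out − T_c,in)
ṁ_c = 169890 / [2.15 × (26.5 − 13.4)] = 6031.8 kg/h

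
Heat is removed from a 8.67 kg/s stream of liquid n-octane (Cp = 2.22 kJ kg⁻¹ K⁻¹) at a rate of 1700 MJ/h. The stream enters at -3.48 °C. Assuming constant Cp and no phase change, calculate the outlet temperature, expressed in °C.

Q = 1700 MJ/h = 472.22 kJ/s
ΔT = Q/(ṁ·Cp) = 472.22/(8.67×2.22) = 24.534 K
T_out = -3.48 − 24.534 = -28.014 °C

T_out = -28.0 °C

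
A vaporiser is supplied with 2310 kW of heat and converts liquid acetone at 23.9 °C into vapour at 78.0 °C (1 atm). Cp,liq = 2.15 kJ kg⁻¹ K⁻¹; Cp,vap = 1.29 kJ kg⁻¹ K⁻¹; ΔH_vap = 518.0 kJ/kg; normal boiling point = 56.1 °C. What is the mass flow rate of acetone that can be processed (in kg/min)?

ṁ = 225 kg/min

Δh = 2.15×(56.1−23.9) + 518.0 + 1.29×(78.0−56.1) = 615.48 kJ/kg
Q = 2310 kW = 2310 kJ/s = 138600 kJ/min
ṁ = Q/Δh = 138600 / 615.48 = 225.19 kg/min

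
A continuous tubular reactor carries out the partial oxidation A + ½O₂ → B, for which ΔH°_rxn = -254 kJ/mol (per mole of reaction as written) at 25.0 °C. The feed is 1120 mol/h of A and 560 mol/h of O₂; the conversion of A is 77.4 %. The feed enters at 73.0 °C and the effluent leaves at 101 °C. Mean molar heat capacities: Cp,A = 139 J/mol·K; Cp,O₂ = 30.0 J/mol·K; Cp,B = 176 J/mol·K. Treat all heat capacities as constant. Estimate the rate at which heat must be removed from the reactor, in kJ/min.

Extent of reaction ξ = 0.774 × 1120 = 866.88 mol/h
Reaction term: ξ·ΔH°_rxn = 866.88 × -254 = -220190 kJ/h
Sensible, feed 73.0→25 °C: -8279 kJ/h
Outlet flows (mol/h): A 253.12, O₂ 126.56, B 866.88
Sensible, products 25→101 °C: 14558 kJ/h
Q = ΔH = -213910 kJ/h = -59.419 kW
Heat removed = 3565.1 kJ/min

Q_out = 3570 kJ/min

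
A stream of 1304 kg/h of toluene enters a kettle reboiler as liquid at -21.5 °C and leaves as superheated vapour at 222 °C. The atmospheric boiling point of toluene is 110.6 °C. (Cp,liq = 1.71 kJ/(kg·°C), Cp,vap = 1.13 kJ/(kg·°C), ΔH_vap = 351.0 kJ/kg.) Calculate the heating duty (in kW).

liquid -21.5→110.6 °C: 225.89 kJ/kg
vaporisation at 110.6 °C: 351 kJ/kg
vapour 110.6→222 °C: 125.88 kJ/kg
Δh = 225.89 + 351 + 125.88 = 702.77 kJ/kg
Q = ṁ·Δh = 1304 kg/h × 702.77 kJ/kg = 916420 kJ/h
|Q| = 254.56 kW

Q = 255 kW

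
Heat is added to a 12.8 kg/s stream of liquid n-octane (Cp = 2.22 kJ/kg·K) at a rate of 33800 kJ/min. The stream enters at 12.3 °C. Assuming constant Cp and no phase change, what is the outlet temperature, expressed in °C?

T_out = 32.1 °C

Q = 33800 kJ/min = 563.33 kJ/s
ΔT = Q/(ṁ·Cp) = 563.33/(12.8×2.22) = 19.825 K
T_out = 12.3 + 19.825 = 32.125 °C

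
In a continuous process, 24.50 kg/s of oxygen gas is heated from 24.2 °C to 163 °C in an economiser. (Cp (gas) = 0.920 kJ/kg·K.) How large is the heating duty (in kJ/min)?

Q = ṁ·Cp·ΔT = 24.50 × 0.920 × (163 − 24.2) = 3128.6 kJ/s
Heating duty = 187710 kJ/min

Q = 188000 kJ/min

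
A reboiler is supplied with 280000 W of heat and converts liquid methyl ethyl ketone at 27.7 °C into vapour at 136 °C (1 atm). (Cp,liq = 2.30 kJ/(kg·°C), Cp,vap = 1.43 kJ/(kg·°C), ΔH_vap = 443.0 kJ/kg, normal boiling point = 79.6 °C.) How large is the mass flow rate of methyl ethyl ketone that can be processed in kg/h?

ṁ = 1570 kg/h

Δh = 2.30×(79.6−27.7) + 443.0 + 1.43×(136−79.6) = 643.02 kJ/kg
Q = 280000 W = 280 kJ/s = 1.008e+06 kJ/h
ṁ = Q/Δh = 1.008e+06 / 643.02 = 1567.6 kg/h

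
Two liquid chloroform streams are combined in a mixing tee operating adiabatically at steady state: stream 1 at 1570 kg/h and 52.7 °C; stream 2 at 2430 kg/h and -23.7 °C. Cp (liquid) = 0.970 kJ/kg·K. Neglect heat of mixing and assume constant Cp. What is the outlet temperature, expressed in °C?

T_out = 6.29 °C

Energy balance with Q = 0: Σ ṁᵢCp,ᵢ(T_out − Tᵢ) = 0
Σ ṁᵢCp,ᵢTᵢ = 1570×0.970×52.7 + 2430×0.970×-23.7 = 24394
Σ ṁᵢCp,ᵢ = 1570×0.970 + 2430×0.970 = 3880
T_out = 24394 / 3880 = 6.287 °C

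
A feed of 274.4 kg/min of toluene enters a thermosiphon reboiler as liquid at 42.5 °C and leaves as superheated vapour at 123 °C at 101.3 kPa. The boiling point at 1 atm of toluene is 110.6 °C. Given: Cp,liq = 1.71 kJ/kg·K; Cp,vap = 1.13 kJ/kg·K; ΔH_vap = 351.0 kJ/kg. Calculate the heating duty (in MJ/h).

Q = 7930 MJ/h

liquid 42.5→110.6 °C: 116.45 kJ/kg
vaporisation at 110.6 °C: 351 kJ/kg
vapour 110.6→123 °C: 14.012 kJ/kg
Δh = 116.45 + 351 + 14.012 = 481.46 kJ/kg
Q = ṁ·Δh = 274.4 kg/min × 481.46 kJ/kg = 132110 kJ/min
|Q| = 2201.9 kW = 7926.8 MJ/h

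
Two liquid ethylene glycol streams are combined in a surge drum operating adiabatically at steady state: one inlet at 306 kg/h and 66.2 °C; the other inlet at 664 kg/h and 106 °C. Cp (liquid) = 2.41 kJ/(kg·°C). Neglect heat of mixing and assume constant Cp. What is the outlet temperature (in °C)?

Adiabatic, steady state ⇒ Σ ṁᵢCp,ᵢ(T_out − Tᵢ) = 0
T_out = Σ ṁᵢCp,ᵢTᵢ / Σ ṁᵢCp,ᵢ
      = 218450 / 2337.7 = 93.445 °C

T_out = 93.4 °C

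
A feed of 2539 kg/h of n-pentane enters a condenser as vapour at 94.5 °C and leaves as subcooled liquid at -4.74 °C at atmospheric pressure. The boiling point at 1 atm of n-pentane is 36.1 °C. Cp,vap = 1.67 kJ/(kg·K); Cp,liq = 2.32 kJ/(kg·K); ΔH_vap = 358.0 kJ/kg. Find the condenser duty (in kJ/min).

Q_c = 23300 kJ/min

vapour 94.5→36.1 °C: -97.528 kJ/kg
condensation at 36.1 °C: -358 kJ/kg
liquid 36.1→-4.74 °C: -94.749 kJ/kg
Δh = -97.528 + -358 + -94.749 = -550.28 kJ/kg
Q = ṁ·Δh = 2539 kg/h × -550.28 kJ/kg = -1.3972e+06 kJ/h
|Q| = 388.1 kW = 23286 kJ/min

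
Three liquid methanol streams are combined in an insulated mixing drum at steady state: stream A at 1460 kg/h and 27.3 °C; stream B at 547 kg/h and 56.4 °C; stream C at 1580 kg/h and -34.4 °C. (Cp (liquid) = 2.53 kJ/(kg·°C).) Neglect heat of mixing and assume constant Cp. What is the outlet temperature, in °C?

T_out = 4.56 °C

No heat crosses the boundary, so H_out = H_in.
T_out = Σ ṁᵢCp,ᵢTᵢ / Σ ṁᵢCp,ᵢ
      = 41383 / 9075.1 = 4.56 °C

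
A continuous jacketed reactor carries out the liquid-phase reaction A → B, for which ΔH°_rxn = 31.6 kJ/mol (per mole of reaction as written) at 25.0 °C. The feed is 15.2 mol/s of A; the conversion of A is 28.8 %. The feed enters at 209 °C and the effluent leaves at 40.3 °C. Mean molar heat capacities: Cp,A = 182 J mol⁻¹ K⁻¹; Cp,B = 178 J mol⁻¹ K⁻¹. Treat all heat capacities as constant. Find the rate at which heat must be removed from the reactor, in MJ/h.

Extent of reaction ξ = 0.288 × 15.2 = 4.3776 mol/s
Reaction term: ξ·ΔH°_rxn = 4.3776 × 31.6 = 138.33 kJ/s
Sensible, feed 209→25 °C: -509.02 kJ/s
Outlet flows (mol/s): A 10.822, B 4.3776
Sensible, products 25→40.3 °C: 42.058 kJ/s
Q = ΔH = -328.63 kJ/s = -328.63 kW
Heat removed = 1183.1 MJ/h

Q_out = 1180 MJ/h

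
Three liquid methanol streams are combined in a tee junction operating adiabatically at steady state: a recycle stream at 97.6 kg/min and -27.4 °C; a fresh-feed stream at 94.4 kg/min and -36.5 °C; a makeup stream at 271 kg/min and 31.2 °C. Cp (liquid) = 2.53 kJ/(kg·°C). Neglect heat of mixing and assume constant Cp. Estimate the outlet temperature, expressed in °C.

T_out = 5.04 °C

No heat crosses the boundary, so H_out = H_in.
T_out = Σ ṁᵢCp,ᵢTᵢ / Σ ṁᵢCp,ᵢ
      = 5908.5 / 1171.4 = 5.044 °C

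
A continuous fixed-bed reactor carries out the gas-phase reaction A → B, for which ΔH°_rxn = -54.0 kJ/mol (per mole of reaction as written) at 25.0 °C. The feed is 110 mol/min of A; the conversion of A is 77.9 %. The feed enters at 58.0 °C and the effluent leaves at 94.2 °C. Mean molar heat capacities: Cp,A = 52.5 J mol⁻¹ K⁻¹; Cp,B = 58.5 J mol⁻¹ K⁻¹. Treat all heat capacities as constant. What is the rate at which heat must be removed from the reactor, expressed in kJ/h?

Q_out = 263000 kJ/h

Extent of reaction ξ = 0.779 × 110 = 85.69 mol/min
Reaction term: ξ·ΔH°_rxn = 85.69 × -54.0 = -4627.3 kJ/min
Sensible, feed 58.0→25 °C: -190.57 kJ/min
Outlet flows (mol/min): A 24.31, B 85.69
Sensible, products 25→94.2 °C: 435.21 kJ/min
Q = ΔH = -4382.6 kJ/min = -73.044 kW
Heat removed = 262960 kJ/h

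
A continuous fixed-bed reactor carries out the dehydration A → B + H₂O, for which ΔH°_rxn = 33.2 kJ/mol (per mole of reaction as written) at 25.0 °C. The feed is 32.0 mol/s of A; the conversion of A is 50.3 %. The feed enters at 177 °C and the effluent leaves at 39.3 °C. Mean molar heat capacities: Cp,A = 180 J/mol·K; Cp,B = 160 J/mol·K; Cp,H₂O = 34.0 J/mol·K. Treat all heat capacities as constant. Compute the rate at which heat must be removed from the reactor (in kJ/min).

Q_out = 15300 kJ/min

Extent of reaction ξ = 0.503 × 32.0 = 16.096 mol/s
Reaction term: ξ·ΔH°_rxn = 16.096 × 33.2 = 534.39 kJ/s
Sensible, feed 177→25 °C: -875.52 kJ/s
Outlet flows (mol/s): A 15.904, B 16.096, H₂O 16.096
Sensible, products 25→39.3 °C: 85.59 kJ/s
Q = ΔH = -255.54 kJ/s = -255.54 kW
Heat removed = 15333 kJ/min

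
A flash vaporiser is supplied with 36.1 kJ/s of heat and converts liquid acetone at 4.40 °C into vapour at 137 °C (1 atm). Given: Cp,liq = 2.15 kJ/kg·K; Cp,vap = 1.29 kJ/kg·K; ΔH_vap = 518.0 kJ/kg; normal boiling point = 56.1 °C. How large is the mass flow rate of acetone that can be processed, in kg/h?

ṁ = 177 kg/h

Δh = 2.15×(56.1−4.40) + 518.0 + 1.29×(137−56.1) = 733.52 kJ/kg
Q = 36.1 kJ/s = 36.1 kJ/s = 129960 kJ/h
ṁ = Q/Δh = 129960 / 733.52 = 177.17 kg/h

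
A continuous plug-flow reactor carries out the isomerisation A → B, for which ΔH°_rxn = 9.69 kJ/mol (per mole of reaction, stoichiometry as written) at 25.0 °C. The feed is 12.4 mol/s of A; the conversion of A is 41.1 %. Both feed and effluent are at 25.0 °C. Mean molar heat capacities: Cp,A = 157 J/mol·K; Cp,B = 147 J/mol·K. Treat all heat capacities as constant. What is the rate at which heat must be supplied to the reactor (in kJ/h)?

Q_in = 178000 kJ/h

Extent of reaction ξ = 0.411 × 12.4 = 5.0964 mol/s
Reaction term: ξ·ΔH°_rxn = 5.0964 × 9.69 = 49.384 kJ/s
Q = ΔH = 49.384 kJ/s = 49.384 kW
Heat supplied = 177780 kJ/h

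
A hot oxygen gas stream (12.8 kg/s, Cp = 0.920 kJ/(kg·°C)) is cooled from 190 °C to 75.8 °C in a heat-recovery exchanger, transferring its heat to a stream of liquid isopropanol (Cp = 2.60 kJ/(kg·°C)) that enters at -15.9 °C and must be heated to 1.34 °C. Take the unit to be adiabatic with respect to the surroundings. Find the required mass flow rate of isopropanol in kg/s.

ṁ_c = 30.0 kg/s

Heat released by hot stream: Q = 12.8 × 0.920 × (190 − 75.8) = 1344.8 kJ/s
Energy balance on cold side (adiabatic exchanger): Q = ṁ_c·Cp_c·(T_c,out − T_c,in)
ṁ_c = 1344.8 / [2.60 × (1.34 − -15.9)] = 30.002 kg/s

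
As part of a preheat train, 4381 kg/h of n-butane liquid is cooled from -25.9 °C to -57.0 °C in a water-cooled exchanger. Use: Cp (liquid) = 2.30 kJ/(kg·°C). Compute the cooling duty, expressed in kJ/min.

Q = ṁ·Cp·ΔT = 4381 × 2.30 × (-57.0 − -25.9) = -313370 kJ/h
Converting: 313370 / 3600 s = 87.048 kW
Cooling duty = 5222.9 kJ/min

Q_c = 5220 kJ/min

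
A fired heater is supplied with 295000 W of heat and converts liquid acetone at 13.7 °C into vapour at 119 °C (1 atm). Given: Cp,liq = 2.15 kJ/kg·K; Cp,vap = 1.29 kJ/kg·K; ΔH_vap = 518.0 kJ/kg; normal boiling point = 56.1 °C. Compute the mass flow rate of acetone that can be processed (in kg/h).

Δh = 2.15×(56.1−13.7) + 518.0 + 1.29×(119−56.1) = 690.3 kJ/kg
Q = 295000 W = 295 kJ/s = 1.062e+06 kJ/h
ṁ = Q/Δh = 1.062e+06 / 690.3 = 1538.5 kg/h

ṁ = 1540 kg/h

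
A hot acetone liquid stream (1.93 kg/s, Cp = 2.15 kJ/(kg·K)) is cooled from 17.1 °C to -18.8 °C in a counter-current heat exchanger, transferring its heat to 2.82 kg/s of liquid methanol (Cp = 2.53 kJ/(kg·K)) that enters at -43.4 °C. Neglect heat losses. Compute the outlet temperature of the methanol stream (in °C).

T_c,out = -22.5 °C

Heat released by hot stream: Q = 1.93 × 2.15 × (17.1 − -18.8) = 148.97 kJ/s
Energy balance on cold side (adiabatic exchanger): Q = ṁ_c·Cp_c·(T_c,out − T_c,in)
T_c,out = -43.4 + 148.97/(2.82 × 2.53) = -22.52 °C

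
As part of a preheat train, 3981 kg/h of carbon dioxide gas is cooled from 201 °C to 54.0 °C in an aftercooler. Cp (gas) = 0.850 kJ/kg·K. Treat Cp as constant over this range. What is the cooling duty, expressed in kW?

Q = ṁ·Cp·ΔT = 3981 × 0.850 × (54.0 − 201) = -497430 kJ/h
Converting: 497430 / 3600 s = 138.17 kW

Q_c = 138 kW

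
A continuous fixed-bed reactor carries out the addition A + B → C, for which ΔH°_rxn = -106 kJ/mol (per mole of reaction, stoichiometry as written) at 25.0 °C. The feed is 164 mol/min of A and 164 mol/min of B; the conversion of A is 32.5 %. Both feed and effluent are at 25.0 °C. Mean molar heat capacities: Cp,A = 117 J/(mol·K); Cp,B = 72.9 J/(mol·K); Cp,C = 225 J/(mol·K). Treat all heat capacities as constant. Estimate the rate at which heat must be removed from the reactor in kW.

Extent of reaction ξ = 0.325 × 164 = 53.3 mol/min
Reaction term: ξ·ΔH°_rxn = 53.3 × -106 = -5649.8 kJ/min
Q = ΔH = -5649.8 kJ/min = -94.163 kW
Heat removed = 94.163 kW

Q_out = 94.2 kW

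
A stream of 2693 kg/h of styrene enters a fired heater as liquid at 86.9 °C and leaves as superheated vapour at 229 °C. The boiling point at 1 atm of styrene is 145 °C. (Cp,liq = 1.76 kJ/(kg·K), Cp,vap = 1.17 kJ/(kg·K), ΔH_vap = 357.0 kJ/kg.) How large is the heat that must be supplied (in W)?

liquid 86.9→145 °C: 102.26 kJ/kg
vaporisation at 145 °C: 357 kJ/kg
vapour 145→229 °C: 98.28 kJ/kg
Δh = 102.26 + 357 + 98.28 = 557.54 kJ/kg
Q = ṁ·Δh = 2693 kg/h × 557.54 kJ/kg = 1.5014e+06 kJ/h
|Q| = 417.07 kW = 417070 W

Q = 417000 W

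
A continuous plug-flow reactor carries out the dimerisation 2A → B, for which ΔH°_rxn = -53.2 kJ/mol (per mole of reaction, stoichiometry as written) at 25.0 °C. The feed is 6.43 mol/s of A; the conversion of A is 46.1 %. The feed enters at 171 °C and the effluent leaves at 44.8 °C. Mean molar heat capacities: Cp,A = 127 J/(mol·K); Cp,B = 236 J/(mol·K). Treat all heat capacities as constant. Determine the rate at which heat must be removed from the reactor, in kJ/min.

Q_out = 10900 kJ/min

Extent of reaction ξ = 0.461 × 6.43 / 2 = 1.4821 mol/s
Reaction term: ξ·ΔH°_rxn = 1.4821 × -53.2 = -78.849 kJ/s
Sensible, feed 171→25 °C: -119.23 kJ/s
Outlet flows (mol/s): A 3.4658, B 1.4821
Sensible, products 25→44.8 °C: 15.641 kJ/s
Q = ΔH = -182.43 kJ/s = -182.43 kW
Heat removed = 10946 kJ/min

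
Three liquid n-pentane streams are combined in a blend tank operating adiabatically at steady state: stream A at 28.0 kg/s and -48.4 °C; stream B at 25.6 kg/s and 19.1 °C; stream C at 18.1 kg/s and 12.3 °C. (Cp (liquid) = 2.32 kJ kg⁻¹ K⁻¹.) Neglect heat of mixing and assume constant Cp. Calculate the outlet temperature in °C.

Energy balance with Q = 0: Σ ṁᵢCp,ᵢ(T_out − Tᵢ) = 0
Σ ṁᵢCp,ᵢTᵢ = 28.0×2.32×-48.4 + 25.6×2.32×19.1 + 18.1×2.32×12.3 = -1493.2
Σ ṁᵢCp,ᵢ = 28.0×2.32 + 25.6×2.32 + 18.1×2.32 = 166.34
T_out = -1493.2 / 166.34 = -8.9764 °C

T_out = -8.98 °C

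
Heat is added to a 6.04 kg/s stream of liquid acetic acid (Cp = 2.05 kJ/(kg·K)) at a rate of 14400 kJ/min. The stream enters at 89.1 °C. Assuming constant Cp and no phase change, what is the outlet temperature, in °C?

T_out = 108 °C

Q = 14400 kJ/min = 240 kJ/s
ΔT = Q/(ṁ·Cp) = 240/(6.04×2.05) = 19.383 K
T_out = 89.1 + 19.383 = 108.48 °C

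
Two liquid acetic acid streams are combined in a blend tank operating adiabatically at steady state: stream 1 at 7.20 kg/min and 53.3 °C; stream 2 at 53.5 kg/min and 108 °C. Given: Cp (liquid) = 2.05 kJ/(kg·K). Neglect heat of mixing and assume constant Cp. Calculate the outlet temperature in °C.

No heat crosses the boundary, so H_out = H_in.
Σ ṁᵢCp,ᵢTᵢ = 7.20×2.05×53.3 + 53.5×2.05×108 = 12632
Σ ṁᵢCp,ᵢ = 7.20×2.05 + 53.5×2.05 = 124.44
T_out = 12632 / 124.44 = 101.51 °C

T_out = 102 °C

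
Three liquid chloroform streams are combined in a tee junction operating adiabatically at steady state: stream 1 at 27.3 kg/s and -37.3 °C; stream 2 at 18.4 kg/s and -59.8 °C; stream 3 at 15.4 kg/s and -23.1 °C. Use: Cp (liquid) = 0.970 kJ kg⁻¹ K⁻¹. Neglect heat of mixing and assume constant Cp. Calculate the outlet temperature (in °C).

T_out = -40.5 °C

Energy balance with Q = 0: Σ ṁᵢCp,ᵢ(T_out − Tᵢ) = 0
T_out = Σ ṁᵢCp,ᵢTᵢ / Σ ṁᵢCp,ᵢ
      = -2400.1 / 59.267 = -40.497 °C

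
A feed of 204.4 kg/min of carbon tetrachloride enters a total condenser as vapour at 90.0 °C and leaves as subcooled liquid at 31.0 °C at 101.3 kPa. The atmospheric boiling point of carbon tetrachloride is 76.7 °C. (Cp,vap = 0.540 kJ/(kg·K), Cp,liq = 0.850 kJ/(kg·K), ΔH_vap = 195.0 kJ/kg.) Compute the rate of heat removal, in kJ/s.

vapour 90.0→76.7 °C: -7.182 kJ/kg
condensation at 76.7 °C: -195 kJ/kg
liquid 76.7→31.0 °C: -38.845 kJ/kg
Δh = -7.182 + -195 + -38.845 = -241.03 kJ/kg
Q = ṁ·Δh = 204.4 kg/min × -241.03 kJ/kg = -49266 kJ/min
|Q| = 821.1 kW

Q_c = 821 kJ/s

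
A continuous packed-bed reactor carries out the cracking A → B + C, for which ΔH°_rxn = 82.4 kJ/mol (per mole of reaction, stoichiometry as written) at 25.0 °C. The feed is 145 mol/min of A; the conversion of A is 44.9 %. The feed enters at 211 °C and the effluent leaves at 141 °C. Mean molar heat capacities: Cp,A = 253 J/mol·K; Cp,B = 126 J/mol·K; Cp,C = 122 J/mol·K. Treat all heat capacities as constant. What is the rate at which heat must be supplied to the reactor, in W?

Q_in = 46000 W

Extent of reaction ξ = 0.449 × 145 = 65.105 mol/min
Reaction term: ξ·ΔH°_rxn = 65.105 × 82.4 = 5364.7 kJ/min
Sensible, feed 211→25 °C: -6823.4 kJ/min
Outlet flows (mol/min): A 79.895, B 65.105, C 65.105
Sensible, products 25→141 °C: 4217.7 kJ/min
Q = ΔH = 2758.9 kJ/min = 45.982 kW
Heat supplied = 45982 W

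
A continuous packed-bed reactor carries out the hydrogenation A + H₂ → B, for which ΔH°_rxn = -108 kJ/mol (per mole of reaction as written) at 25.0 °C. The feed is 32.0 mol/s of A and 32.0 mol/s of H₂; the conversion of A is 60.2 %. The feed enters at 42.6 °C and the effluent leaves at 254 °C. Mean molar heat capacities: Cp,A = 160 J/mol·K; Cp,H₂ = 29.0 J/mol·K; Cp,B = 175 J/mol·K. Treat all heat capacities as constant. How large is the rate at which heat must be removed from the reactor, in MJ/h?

Extent of reaction ξ = 0.602 × 32.0 = 19.264 mol/s
Reaction term: ξ·ΔH°_rxn = 19.264 × -108 = -2080.5 kJ/s
Sensible, feed 42.6→25 °C: -106.44 kJ/s
Outlet flows (mol/s): A 12.736, H₂ 12.736, B 19.264
Sensible, products 25→254 °C: 1323.2 kJ/s
Q = ΔH = -863.73 kJ/s = -863.73 kW
Heat removed = 3109.4 MJ/h

Q_out = 3110 MJ/h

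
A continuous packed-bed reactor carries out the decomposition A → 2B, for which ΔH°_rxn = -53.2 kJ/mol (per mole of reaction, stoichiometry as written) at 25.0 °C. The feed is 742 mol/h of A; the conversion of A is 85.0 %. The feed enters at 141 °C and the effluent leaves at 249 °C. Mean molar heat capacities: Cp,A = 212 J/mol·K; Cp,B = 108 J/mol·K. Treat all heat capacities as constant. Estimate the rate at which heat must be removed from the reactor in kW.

Extent of reaction ξ = 0.850 × 742 = 630.7 mol/h
Reaction term: ξ·ΔH°_rxn = 630.7 × -53.2 = -33553 kJ/h
Sensible, feed 141→25 °C: -18247 kJ/h
Outlet flows (mol/h): A 111.3, B 1261.4
Sensible, products 25→249 °C: 35801 kJ/h
Q = ΔH = -15999 kJ/h = -4.4443 kW
Heat removed = 4.4443 kW

Q_out = 4.44 kW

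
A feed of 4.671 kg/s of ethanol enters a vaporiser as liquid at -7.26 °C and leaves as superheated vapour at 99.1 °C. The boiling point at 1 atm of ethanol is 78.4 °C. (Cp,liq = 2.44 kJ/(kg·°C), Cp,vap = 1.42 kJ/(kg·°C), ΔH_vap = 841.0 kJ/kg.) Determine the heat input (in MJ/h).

Q = 18200 MJ/h

liquid -7.26→78.4 °C: 209.01 kJ/kg
vaporisation at 78.4 °C: 841 kJ/kg
vapour 78.4→99.1 °C: 29.394 kJ/kg
Δh = 209.01 + 841 + 29.394 = 1079.4 kJ/kg
Q = ṁ·Δh = 4.671 kg/s × 1079.4 kJ/kg = 5041.9 kJ/s
|Q| = 5041.9 kW = 18151 MJ/h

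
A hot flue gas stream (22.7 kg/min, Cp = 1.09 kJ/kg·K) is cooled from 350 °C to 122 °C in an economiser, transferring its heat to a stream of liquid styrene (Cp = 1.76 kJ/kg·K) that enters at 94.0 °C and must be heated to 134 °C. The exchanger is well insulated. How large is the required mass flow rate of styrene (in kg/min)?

ṁ_c = 80.1 kg/min

Heat released by hot stream: Q = 22.7 × 1.09 × (350 − 122) = 5641.4 kJ/min
Energy balance on cold side (adiabatic exchanger): Q = ṁ_c·Cp_c·(T_c,out − T_c,in)
ṁ_c = 5641.4 / [1.76 × (134 − 94.0)] = 80.134 kg/min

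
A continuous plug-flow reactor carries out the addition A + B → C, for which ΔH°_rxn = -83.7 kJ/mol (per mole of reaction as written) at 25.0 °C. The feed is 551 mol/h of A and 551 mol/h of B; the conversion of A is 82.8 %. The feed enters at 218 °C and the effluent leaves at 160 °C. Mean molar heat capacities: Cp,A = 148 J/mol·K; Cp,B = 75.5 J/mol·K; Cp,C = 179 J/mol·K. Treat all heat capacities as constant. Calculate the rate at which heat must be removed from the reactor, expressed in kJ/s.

Extent of reaction ξ = 0.828 × 551 = 456.23 mol/h
Reaction term: ξ·ΔH°_rxn = 456.23 × -83.7 = -38186 kJ/h
Sensible, feed 218→25 °C: -23768 kJ/h
Outlet flows (mol/h): A 94.772, B 94.772, C 456.23
Sensible, products 25→160 °C: 13884 kJ/h
Q = ΔH = -48070 kJ/h = -13.353 kW
Heat removed = 13.353 kJ/s

Q_out = 13.4 kJ/s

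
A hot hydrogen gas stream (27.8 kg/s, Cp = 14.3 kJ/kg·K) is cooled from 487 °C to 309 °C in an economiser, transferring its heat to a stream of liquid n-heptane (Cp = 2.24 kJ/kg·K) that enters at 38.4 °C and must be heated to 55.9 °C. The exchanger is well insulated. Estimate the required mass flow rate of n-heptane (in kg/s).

Heat released by hot stream: Q = 27.8 × 14.3 × (487 − 309) = 70762 kJ/s
Energy balance on cold side (adiabatic exchanger): Q = ṁ_c·Cp_c·(T_c,out − T_c,in)
ṁ_c = 70762 / [2.24 × (55.9 − 38.4)] = 1805.2 kg/s

ṁ_c = 1810 kg/s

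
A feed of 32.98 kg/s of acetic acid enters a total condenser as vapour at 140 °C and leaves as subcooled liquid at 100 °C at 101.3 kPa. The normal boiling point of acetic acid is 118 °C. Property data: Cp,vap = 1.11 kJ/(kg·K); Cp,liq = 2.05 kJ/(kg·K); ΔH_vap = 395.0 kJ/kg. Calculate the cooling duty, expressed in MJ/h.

Q_c = 54200 MJ/h

vapour 140→118 °C: -24.42 kJ/kg
condensation at 118 °C: -395 kJ/kg
liquid 118→100 °C: -36.9 kJ/kg
Δh = -24.42 + -395 + -36.9 = -456.32 kJ/kg
Q = ṁ·Δh = 32.98 kg/s × -456.32 kJ/kg = -15049 kJ/s
|Q| = 15049 kW = 54178 MJ/h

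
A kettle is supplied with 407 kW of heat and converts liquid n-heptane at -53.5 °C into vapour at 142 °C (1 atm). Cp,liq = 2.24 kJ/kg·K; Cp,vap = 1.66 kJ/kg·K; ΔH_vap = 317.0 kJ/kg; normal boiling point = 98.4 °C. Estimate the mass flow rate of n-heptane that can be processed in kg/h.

ṁ = 2010 kg/h

Δh = 2.24×(98.4−-53.5) + 317.0 + 1.66×(142−98.4) = 729.63 kJ/kg
Q = 407 kW = 407 kJ/s = 1.4652e+06 kJ/h
ṁ = Q/Δh = 1.4652e+06 / 729.63 = 2008.1 kg/h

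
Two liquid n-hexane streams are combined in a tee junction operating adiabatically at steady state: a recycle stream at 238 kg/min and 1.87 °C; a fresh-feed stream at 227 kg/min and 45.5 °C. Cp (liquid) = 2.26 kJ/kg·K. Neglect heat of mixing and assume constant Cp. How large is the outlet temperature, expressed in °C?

T_out = 23.2 °C

Energy balance with Q = 0: Σ ṁᵢCp,ᵢ(T_out − Tᵢ) = 0
Σ ṁᵢCp,ᵢTᵢ = 238×2.26×1.87 + 227×2.26×45.5 = 24348
Σ ṁᵢCp,ᵢ = 238×2.26 + 227×2.26 = 1050.9
T_out = 24348 / 1050.9 = 23.169 °C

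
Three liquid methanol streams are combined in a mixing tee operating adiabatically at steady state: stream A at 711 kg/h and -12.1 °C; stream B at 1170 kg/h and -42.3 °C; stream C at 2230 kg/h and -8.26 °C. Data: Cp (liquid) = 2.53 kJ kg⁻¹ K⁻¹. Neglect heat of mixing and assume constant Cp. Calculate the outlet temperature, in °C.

No heat crosses the boundary, so H_out = H_in.
T_out = Σ ṁᵢCp,ᵢTᵢ / Σ ṁᵢCp,ᵢ
      = -193580 / 10401 = -18.612 °C

T_out = -18.6 °C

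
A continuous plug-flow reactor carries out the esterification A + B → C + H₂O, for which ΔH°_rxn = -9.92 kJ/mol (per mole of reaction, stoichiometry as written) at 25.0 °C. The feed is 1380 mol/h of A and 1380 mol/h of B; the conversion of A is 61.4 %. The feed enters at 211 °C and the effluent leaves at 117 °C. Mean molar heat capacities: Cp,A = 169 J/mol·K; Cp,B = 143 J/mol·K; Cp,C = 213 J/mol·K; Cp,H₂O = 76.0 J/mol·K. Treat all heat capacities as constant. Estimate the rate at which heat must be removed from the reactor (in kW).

Q_out = 14.1 kW

Extent of reaction ξ = 0.614 × 1380 = 847.32 mol/h
Reaction term: ξ·ΔH°_rxn = 847.32 × -9.92 = -8405.4 kJ/h
Sensible, feed 211→25 °C: -80084 kJ/h
Outlet flows (mol/h): A 532.68, B 532.68, C 847.32, H₂O 847.32
Sensible, products 25→117 °C: 37819 kJ/h
Q = ΔH = -50671 kJ/h = -14.075 kW
Heat removed = 14.075 kW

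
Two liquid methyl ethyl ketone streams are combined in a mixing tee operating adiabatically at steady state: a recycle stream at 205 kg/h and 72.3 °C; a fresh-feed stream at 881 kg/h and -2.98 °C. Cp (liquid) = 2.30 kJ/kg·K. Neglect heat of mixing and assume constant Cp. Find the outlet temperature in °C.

No heat crosses the boundary, so H_out = H_in.
T_out = Σ ṁᵢCp,ᵢTᵢ / Σ ṁᵢCp,ᵢ
      = 28051 / 2497.8 = 11.23 °C

T_out = 11.2 °C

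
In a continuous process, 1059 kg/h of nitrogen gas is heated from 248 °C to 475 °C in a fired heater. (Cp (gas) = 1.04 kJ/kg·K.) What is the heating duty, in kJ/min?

Q = 4170 kJ/min

Q = ṁ·Cp·ΔT = 1059 × 1.04 × (475 − 248) = 250010 kJ/h
Converting: 250010 / 3600 s = 69.447 kW
Heating duty = 4166.8 kJ/min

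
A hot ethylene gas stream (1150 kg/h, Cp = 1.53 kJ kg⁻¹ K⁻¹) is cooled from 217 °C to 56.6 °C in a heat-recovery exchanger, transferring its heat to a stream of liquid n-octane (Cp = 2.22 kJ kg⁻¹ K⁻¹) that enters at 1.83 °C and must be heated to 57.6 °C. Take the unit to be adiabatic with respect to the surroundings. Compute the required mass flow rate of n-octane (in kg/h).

ṁ_c = 2280 kg/h

Heat released by hot stream: Q = 1150 × 1.53 × (217 − 56.6) = 282220 kJ/h
Energy balance on cold side (adiabatic exchanger): Q = ṁ_c·Cp_c·(T_c,out − T_c,in)
ṁ_c = 282220 / [2.22 × (57.6 − 1.83)] = 2279.5 kg/h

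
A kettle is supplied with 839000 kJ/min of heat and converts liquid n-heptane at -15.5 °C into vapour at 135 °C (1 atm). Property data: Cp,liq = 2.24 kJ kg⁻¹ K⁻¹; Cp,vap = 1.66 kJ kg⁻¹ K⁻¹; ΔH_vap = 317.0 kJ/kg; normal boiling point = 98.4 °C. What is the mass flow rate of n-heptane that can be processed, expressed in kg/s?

ṁ = 22.1 kg/s

Δh = 2.24×(98.4−-15.5) + 317.0 + 1.66×(135−98.4) = 632.89 kJ/kg
Q = 839000 kJ/min = 13983 kJ/s = 13983 kJ/s
ṁ = Q/Δh = 13983 / 632.89 = 22.094 kg/s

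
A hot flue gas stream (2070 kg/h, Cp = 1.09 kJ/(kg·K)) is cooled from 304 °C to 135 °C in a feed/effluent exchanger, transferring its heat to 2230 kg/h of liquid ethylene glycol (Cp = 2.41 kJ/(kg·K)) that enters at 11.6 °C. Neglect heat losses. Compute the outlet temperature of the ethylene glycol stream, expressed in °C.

T_c,out = 82.6 °C

Heat released by hot stream: Q = 2070 × 1.09 × (304 − 135) = 381310 kJ/h
Energy balance on cold side (adiabatic exchanger): Q = ṁ_c·Cp_c·(T_c,out − T_c,in)
T_c,out = 11.6 + 381310/(2230 × 2.41) = 82.552 °C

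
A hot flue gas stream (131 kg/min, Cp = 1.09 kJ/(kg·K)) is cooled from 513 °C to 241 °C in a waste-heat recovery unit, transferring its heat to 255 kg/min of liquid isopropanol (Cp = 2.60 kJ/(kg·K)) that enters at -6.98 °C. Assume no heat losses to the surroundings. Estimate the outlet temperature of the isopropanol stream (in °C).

T_c,out = 51.6 °C

Heat released by hot stream: Q = 131 × 1.09 × (513 − 241) = 38839 kJ/min
Energy balance on cold side (adiabatic exchanger): Q = ṁ_c·Cp_c·(T_c,out − T_c,in)
T_c,out = -6.98 + 38839/(255 × 2.60) = 51.601 °C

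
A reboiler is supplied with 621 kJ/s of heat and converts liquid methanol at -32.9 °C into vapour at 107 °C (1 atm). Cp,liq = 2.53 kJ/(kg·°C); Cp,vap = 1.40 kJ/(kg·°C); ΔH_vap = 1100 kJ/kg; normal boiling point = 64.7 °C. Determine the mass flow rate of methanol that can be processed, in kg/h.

Δh = 2.53×(64.7−-32.9) + 1100 + 1.40×(107−64.7) = 1406.1 kJ/kg
Q = 621 kJ/s = 621 kJ/s = 2.2356e+06 kJ/h
ṁ = Q/Δh = 2.2356e+06 / 1406.1 = 1589.9 kg/h

ṁ = 1590 kg/h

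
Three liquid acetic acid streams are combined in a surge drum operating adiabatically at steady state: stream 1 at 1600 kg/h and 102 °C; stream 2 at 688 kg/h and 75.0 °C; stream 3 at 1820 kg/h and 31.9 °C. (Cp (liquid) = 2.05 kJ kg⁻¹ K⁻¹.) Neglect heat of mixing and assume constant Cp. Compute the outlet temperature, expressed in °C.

T_out = 66.4 °C

No heat crosses the boundary, so H_out = H_in.
T_out = Σ ṁᵢCp,ᵢTᵢ / Σ ṁᵢCp,ᵢ
      = 559360 / 8421.4 = 66.421 °C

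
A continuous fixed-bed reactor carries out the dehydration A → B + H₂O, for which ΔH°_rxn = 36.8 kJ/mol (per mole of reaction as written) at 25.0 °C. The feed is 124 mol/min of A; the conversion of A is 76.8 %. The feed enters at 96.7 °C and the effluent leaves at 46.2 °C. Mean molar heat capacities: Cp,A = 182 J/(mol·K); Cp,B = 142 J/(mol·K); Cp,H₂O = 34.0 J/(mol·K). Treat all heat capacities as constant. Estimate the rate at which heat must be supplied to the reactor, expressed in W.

Q_in = 39200 W

Extent of reaction ξ = 0.768 × 124 = 95.232 mol/min
Reaction term: ξ·ΔH°_rxn = 95.232 × 36.8 = 3504.5 kJ/min
Sensible, feed 96.7→25 °C: -1618.1 kJ/min
Outlet flows (mol/min): A 28.768, B 95.232, H₂O 95.232
Sensible, products 25→46.2 °C: 466.33 kJ/min
Q = ΔH = 2352.7 kJ/min = 39.212 kW
Heat supplied = 39212 W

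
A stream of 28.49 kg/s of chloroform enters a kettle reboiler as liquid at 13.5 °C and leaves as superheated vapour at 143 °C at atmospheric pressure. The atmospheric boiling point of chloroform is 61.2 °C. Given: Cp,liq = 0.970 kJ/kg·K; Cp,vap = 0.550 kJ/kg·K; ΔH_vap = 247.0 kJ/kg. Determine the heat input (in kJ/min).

Q = 578000 kJ/min

liquid 13.5→61.2 °C: 46.269 kJ/kg
vaporisation at 61.2 °C: 247 kJ/kg
vapour 61.2→143 °C: 44.99 kJ/kg
Δh = 46.269 + 247 + 44.99 = 338.26 kJ/kg
Q = ṁ·Δh = 28.49 kg/s × 338.26 kJ/kg = 9637 kJ/s
|Q| = 9637 kW = 578220 kJ/min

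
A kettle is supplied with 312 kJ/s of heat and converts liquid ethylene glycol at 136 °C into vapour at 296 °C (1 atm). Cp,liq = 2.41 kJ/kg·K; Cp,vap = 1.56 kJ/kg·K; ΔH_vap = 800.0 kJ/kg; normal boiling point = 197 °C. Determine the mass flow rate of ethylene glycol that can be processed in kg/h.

ṁ = 1020 kg/h

Δh = 2.41×(197−136) + 800.0 + 1.56×(296−197) = 1101.5 kJ/kg
Q = 312 kJ/s = 312 kJ/s = 1.1232e+06 kJ/h
ṁ = Q/Δh = 1.1232e+06 / 1101.5 = 1019.7 kg/h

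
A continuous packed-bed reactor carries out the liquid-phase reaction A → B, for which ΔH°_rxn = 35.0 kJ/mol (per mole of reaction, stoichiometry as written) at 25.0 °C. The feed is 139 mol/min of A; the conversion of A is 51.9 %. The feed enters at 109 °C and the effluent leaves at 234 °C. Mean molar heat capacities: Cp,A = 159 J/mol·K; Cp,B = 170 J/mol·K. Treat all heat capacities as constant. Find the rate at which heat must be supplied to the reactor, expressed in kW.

Extent of reaction ξ = 0.519 × 139 = 72.141 mol/min
Reaction term: ξ·ΔH°_rxn = 72.141 × 35.0 = 2524.9 kJ/min
Sensible, feed 109→25 °C: -1856.5 kJ/min
Outlet flows (mol/min): A 66.859, B 72.141
Sensible, products 25→234 °C: 4785 kJ/min
Q = ΔH = 5453.4 kJ/min = 90.89 kW
Heat supplied = 90.89 kW

Q_in = 90.9 kW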